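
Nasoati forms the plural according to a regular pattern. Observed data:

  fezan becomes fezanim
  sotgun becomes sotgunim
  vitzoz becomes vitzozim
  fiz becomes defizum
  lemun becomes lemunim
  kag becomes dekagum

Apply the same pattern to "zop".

dezopum

vitzoz and fiz both end in -z yet inflect differently (vitzozim, defizum), so the final letter is not what conditions the rule; the number of vowels is.
"zop" has 1 vowel. The stems with 1 vowel (fiz → defizum, kag → dekagum) add de- … -um around the stem.
So zop → dezopum.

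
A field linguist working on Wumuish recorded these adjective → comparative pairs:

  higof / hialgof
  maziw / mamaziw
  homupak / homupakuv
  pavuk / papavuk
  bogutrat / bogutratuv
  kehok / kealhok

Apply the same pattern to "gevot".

kehok and homupak both end in -k yet inflect differently (kealhok, homupakuv), so the final letter is not what conditions the rule; the last vowel is.
"gevot" has last vowel 'o'. The stems whose last vowel is 'o' (higof → hialgof, kehok → kealhok) insert -al- after the first vowel.
The other patterns: stems whose last vowel is 'a' add -uv; stems whose last vowel is 'i' or 'u' repeat the first consonant+vowel as a prefix.
So gevot → gealvot.

gealvot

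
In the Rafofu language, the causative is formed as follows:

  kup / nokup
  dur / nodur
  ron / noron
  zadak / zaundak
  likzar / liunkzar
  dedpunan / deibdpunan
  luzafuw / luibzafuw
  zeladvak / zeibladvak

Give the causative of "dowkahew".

doibwkahew

dur and likzar both end in -r yet inflect differently (nodur, liunkzar), so the final letter is not what conditions the rule; the number of vowels is.
"dowkahew" has 3 vowels. The stems with 3 vowels (dedpunan → deibdpunan, luzafuw → luibzafuw, zeladvak → zeibladvak) insert -ib- after the first vowel.
The other patterns: stems with 1 vowel add the prefix no-; stems with 2 vowels insert -un- after the first vowel.
So dowkahew → doibwkahew.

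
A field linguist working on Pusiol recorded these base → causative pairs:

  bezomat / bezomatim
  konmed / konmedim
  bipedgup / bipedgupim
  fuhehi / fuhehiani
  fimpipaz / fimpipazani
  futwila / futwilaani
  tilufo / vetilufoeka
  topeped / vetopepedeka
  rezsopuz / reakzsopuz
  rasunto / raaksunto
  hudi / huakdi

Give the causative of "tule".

konmed and topeped both end in -d yet inflect differently (konmedim, vetopepedeka), so the final letter is not what conditions the rule; the first letter is.
"tule" begins with t-. The stems beginning with t- (tilufo → vetilufoeka, topeped → vetopepedeka) add ve- … -eka around the stem.
The other patterns: stems beginning with b- or k- add -im; stems beginning with f- add -ani; stems beginning with h- or r- insert -ak- after the first vowel.
So tule → vetuleeka.

vetuleeka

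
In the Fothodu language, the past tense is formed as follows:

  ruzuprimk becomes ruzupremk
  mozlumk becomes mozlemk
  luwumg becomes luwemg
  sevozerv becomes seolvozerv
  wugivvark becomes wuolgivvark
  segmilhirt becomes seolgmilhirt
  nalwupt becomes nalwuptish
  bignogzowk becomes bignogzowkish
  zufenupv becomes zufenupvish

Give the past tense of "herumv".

ruzuprimk and wugivvark both end in -k yet inflect differently (ruzupremk, wuolgivvark), so the final letter is not what conditions the rule; the second-to-last letter is.
"herumv" has second-to-last letter 'm'. The stems whose second-to-last letter is 'm' (ruzuprimk → ruzupremk, mozlumk → mozlemk, luwumg → luwemg) change the last vowel to 'e'.
So herumv → heremv.

heremv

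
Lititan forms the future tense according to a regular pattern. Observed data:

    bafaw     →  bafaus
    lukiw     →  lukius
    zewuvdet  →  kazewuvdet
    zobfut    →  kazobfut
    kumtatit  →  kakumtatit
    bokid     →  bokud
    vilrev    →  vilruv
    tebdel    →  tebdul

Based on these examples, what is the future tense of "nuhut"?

"nuhut" ends in -t. The stems ending in -t (zewuvdet → kazewuvdet, zobfut → kazobfut, kumtatit → kakumtatit) add the prefix ka-.
The other patterns: stems ending in -w drop the final letter and add -us; stems ending in -d, -l or -v change the last vowel to 'u'.
So nuhut → kanuhut.

kanuhut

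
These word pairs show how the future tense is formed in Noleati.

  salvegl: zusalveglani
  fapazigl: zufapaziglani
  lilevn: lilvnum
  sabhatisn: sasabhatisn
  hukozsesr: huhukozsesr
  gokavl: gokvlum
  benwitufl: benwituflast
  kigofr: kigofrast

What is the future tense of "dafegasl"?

dadafegasl

hukozsesr and kigofr both end in -r yet inflect differently (huhukozsesr, kigofrast), so the final letter is not what conditions the rule; the second-to-last letter is.
"dafegasl" has second-to-last letter 's'. The stems whose second-to-last letter is 's' (sabhatisn → sasabhatisn, hukozsesr → huhukozsesr) repeat the first consonant+vowel as a prefix.
So dafegasl → dadafegasl.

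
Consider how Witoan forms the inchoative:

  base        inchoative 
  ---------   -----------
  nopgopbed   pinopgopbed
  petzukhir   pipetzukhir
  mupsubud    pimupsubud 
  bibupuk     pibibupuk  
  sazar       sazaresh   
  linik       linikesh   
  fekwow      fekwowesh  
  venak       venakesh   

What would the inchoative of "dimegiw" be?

pidimegiw

petzukhir and sazar both end in -r yet inflect differently (pipetzukhir, sazaresh), so the final letter is not what conditions the rule; the number of vowels is.
"dimegiw" has 3 vowels. The stems with 3 vowels (nopgopbed → pinopgopbed, petzukhir → pipetzukhir, mupsubud → pimupsubud) add the prefix pi-.
So dimegiw → pidimegiw.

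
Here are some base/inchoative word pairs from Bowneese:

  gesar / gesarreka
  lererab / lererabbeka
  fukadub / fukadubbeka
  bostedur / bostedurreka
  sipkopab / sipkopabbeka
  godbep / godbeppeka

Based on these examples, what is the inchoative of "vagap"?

vagappeka

Every pair shown (gesar → gesarreka, lererab → lererabbeka, fukadub → fukadubbeka, …) follows the same rule: double the final consonant and add -eka.
So vagap → vagappeka.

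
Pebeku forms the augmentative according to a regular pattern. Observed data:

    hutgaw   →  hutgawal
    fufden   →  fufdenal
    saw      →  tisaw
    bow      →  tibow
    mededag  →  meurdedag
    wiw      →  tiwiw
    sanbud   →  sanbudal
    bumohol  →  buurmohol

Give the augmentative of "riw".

"riw" has 1 vowel. The stems with 1 vowel (bow → tibow, wiw → tiwiw, saw → tisaw) add the prefix ti-.
The other patterns: stems with 2 vowels add -al; stems with 3 vowels insert -ur- after the first vowel.
So riw → tiriw.

tiriw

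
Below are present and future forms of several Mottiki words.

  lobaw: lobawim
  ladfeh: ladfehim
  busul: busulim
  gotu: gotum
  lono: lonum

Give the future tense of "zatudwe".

zatudwum

gotu and busul both have last vowel 'u' yet inflect differently (gotum, busulim), so the last vowel is not what conditions the rule; whether the stem ends in a vowel or a consonant is.
"zatudwe" ends in a vowel. The stems ending in a vowel (gotu → gotum, lono → lonum) drop the final letter and add -um.
The other pattern: stems ending in a consonant add -im.
So zatudwe → zatudwum.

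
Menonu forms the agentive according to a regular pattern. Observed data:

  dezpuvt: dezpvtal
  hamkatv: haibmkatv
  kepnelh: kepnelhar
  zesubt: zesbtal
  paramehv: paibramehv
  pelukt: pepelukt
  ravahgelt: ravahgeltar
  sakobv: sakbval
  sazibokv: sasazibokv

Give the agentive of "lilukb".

lililukb

dezpuvt and ravahgelt both end in -t yet inflect differently (dezpvtal, ravahgeltar), so the final letter is not what conditions the rule; the second-to-last letter is.
"lilukb" has second-to-last letter 'k'. The stems whose second-to-last letter is 'k' (pelukt → pepelukt, sazibokv → sasazibokv) repeat the first consonant+vowel as a prefix.
The other patterns: stems whose second-to-last letter is 'b' or 'v' delete the last vowel and add -al; stems whose second-to-last letter is 'l' add -ar; stems whose second-to-last letter is 'h' or 't' insert -ib- after the first vowel.
So lilukb → lililukb.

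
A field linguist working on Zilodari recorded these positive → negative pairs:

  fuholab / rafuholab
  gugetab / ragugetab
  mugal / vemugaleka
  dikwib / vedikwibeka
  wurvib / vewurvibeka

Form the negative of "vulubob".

dikwib and gugetab both end in -b yet inflect differently (vedikwibeka, ragugetab), so the final letter is not what conditions the rule; the number of vowels is.
"vulubob" has 3 vowels. The stems with 3 vowels (gugetab → ragugetab, fuholab → rafuholab) add the prefix ra-.
So vulubob → ravulubob.

ravulubob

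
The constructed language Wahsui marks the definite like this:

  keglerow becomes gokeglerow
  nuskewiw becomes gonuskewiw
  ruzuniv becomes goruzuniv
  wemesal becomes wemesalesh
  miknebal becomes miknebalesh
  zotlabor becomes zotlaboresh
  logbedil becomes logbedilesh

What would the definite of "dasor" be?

dasoresh

"dasor" ends in -r. The one such stem in the data (zotlabor → zotlaboresh) adds -esh, so the same rule applies.
So dasor → dasoresh.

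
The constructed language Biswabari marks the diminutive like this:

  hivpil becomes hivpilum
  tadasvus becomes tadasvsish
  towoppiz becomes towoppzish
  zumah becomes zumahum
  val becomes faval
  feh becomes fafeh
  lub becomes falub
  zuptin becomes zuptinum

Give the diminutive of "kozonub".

feh and zumah both end in -h yet inflect differently (fafeh, zumahum), so the final letter is not what conditions the rule; the number of vowels is.
"kozonub" has 3 vowels. The stems with 3 vowels (towoppiz → towoppzish, tadasvus → tadasvsish) delete the last vowel and add -ish.
So kozonub → kozonbish.

kozonbish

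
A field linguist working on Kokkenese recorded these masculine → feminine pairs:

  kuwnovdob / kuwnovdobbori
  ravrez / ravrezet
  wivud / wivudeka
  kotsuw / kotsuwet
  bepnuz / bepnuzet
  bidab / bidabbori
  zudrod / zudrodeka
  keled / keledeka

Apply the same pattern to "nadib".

zudrod and kuwnovdob both have last vowel 'o' yet inflect differently (zudrodeka, kuwnovdobbori), so the last vowel is not what conditions the rule; the final letter is.
"nadib" ends in -b. The stems ending in -b (bidab → bidabbori, kuwnovdob → kuwnovdobbori) double the final consonant and add -ori.
So nadib → nadibbori.

nadibbori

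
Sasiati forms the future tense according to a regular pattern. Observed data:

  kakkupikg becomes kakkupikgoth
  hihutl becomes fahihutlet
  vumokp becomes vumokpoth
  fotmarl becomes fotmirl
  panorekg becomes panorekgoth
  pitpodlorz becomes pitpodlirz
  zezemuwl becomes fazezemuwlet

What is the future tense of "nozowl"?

fanozowlet

fotmarl and zezemuwl both end in -l yet inflect differently (fotmirl, fazezemuwlet), so the final letter is not what conditions the rule; the second-to-last letter is.
"nozowl" has second-to-last letter 'w'. The one such stem in the data (zezemuwl → fazezemuwlet) adds fa- … -et around the stem, so the same rule applies.
The other patterns: stems whose second-to-last letter is 'k' add -oth; stems whose second-to-last letter is 'r' change the last vowel to 'i'.
So nozowl → fanozowlet.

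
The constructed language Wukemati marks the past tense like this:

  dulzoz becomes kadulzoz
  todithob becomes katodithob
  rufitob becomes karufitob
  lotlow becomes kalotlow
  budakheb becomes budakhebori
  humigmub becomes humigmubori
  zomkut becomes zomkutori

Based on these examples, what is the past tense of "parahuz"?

parahuzori

todithob and budakheb both end in -b yet inflect differently (katodithob, budakhebori), so the final letter is not what conditions the rule; the last vowel is.
"parahuz" has last vowel 'u'. The stems whose last vowel is 'u' (humigmub → humigmubori, zomkut → zomkutori) add -ori.
The other pattern: stems whose last vowel is 'o' add the prefix ka-.
So parahuz → parahuzori.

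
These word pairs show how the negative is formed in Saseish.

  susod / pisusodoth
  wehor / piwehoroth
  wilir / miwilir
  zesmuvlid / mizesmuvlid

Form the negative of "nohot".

pinohototh

zesmuvlid and susod both end in -d yet inflect differently (mizesmuvlid, pisusodoth), so the final letter is not what conditions the rule; the last vowel is.
"nohot" has last vowel 'o'. The stems whose last vowel is 'o' (susod → pisusodoth, wehor → piwehoroth) add pi- … -oth around the stem.
The other pattern: stems whose last vowel is 'i' add the prefix mi-.
So nohot → pinohototh.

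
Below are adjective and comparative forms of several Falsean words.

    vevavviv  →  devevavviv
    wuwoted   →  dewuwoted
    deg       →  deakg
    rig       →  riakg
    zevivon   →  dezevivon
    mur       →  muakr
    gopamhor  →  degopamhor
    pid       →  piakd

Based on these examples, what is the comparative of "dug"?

duakg

"dug" has 1 vowel. The stems with 1 vowel (deg → deakg, rig → riakg, pid → piakd) insert -ak- after the first vowel.
The other pattern: stems with 3 vowels add the prefix de-.
So dug → duakg.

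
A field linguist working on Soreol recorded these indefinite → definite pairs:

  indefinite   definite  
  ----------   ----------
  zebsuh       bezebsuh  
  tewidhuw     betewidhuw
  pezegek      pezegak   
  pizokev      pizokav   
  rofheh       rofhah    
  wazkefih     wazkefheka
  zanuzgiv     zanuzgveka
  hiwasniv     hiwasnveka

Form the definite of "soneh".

sonah

"soneh" has last vowel 'e'. The stems whose last vowel is 'e' (pezegek → pezegak, pizokev → pizokav, rofheh → rofhah) change the last vowel to 'a'.
The other patterns: stems whose last vowel is 'u' add the prefix be-; stems whose last vowel is 'i' delete the last vowel and add -eka.
So soneh → sonah.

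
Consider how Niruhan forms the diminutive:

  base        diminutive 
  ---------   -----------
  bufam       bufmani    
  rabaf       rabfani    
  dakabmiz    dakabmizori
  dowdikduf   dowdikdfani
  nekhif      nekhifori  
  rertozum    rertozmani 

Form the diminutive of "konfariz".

konfarizori

"konfariz" has last vowel 'i'. The stems whose last vowel is 'i' (dakabmiz → dakabmizori, nekhif → nekhifori) add -ori.
So konfariz → konfarizori.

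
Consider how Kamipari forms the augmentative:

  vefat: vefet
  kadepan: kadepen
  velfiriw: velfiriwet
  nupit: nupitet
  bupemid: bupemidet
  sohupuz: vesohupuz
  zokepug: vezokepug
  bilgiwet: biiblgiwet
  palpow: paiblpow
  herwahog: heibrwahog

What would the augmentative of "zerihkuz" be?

vefat and nupit both end in -t yet inflect differently (vefet, nupitet), so the final letter is not what conditions the rule; the last vowel is.
"zerihkuz" has last vowel 'u'. The stems whose last vowel is 'u' (sohupuz → vesohupuz, zokepug → vezokepug) add the prefix ve-.
The other patterns: stems whose last vowel is 'a' change the last vowel to 'e'; stems whose last vowel is 'i' add -et; stems whose last vowel is 'e' or 'o' insert -ib- after the first vowel.
So zerihkuz → vezerihkuz.

vezerihkuz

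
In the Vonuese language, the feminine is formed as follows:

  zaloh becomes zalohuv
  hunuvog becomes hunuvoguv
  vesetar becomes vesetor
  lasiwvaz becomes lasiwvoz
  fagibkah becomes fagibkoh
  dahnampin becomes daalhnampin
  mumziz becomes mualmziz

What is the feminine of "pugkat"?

pugkot

"pugkat" has last vowel 'a'. The stems whose last vowel is 'a' (vesetar → vesetor, lasiwvaz → lasiwvoz, fagibkah → fagibkoh) change the last vowel to 'o'.
The other patterns: stems whose last vowel is 'o' add -uv; stems whose last vowel is 'i' insert -al- after the first vowel.
So pugkat → pugkot.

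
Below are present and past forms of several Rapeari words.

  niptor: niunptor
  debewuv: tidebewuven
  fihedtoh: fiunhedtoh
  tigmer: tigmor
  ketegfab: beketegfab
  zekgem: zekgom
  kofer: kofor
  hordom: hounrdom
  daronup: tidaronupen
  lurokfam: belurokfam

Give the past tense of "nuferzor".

nuunferzor

"nuferzor" has last vowel 'o'. The stems whose last vowel is 'o' (hordom → hounrdom, niptor → niunptor, fihedtoh → fiunhedtoh) insert -un- after the first vowel.
The other patterns: stems whose last vowel is 'e' change the last vowel to 'o'; stems whose last vowel is 'a' add the prefix be-; stems whose last vowel is 'u' add ti- … -en around the stem.
So nuferzor → nuunferzor.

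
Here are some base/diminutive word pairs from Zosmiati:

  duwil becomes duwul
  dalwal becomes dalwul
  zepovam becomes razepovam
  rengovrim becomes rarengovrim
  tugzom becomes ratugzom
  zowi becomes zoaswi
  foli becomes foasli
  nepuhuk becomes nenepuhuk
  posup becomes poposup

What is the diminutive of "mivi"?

miasvi

dalwal and zepovam both have last vowel 'a' yet inflect differently (dalwul, razepovam), so the last vowel is not what conditions the rule; the final letter is.
"mivi" ends in -i. The stems ending in -i (zowi → zoaswi, foli → foasli) insert -as- after the first vowel.
So mivi → miasvi.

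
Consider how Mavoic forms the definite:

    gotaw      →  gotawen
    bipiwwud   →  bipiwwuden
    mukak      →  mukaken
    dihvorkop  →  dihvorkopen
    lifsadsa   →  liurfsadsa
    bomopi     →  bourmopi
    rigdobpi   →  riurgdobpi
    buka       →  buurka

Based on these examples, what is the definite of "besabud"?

besabuden

gotaw and lifsadsa both have last vowel 'a' yet inflect differently (gotawen, liurfsadsa), so the last vowel is not what conditions the rule; whether the stem ends in a vowel or a consonant is.
"besabud" ends in a consonant. The stems ending in a consonant (gotaw → gotawen, bipiwwud → bipiwwuden, mukak → mukaken) add -en.
So besabud → besabuden.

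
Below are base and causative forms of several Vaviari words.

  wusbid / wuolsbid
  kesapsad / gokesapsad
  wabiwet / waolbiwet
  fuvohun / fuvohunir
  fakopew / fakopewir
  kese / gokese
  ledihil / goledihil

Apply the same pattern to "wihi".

wiolhi

"wihi" begins with w-. The stems beginning with w- (wabiwet → waolbiwet, wusbid → wuolsbid) insert -ol- after the first vowel.
The other patterns: stems beginning with f- add -ir; stems beginning with k- or l- add the prefix go-.
So wihi → wiolhi.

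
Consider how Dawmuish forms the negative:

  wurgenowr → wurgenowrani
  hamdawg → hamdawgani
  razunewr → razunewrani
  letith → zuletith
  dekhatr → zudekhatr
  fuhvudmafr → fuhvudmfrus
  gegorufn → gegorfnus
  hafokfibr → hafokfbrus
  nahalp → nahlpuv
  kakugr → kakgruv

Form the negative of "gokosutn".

zugokosutn

wurgenowr and dekhatr both end in -r yet inflect differently (wurgenowrani, zudekhatr), so the final letter is not what conditions the rule; the second-to-last letter is.
"gokosutn" has second-to-last letter 't'. The stems whose second-to-last letter is 't' (letith → zuletith, dekhatr → zudekhatr) add the prefix zu-.
The other patterns: stems whose second-to-last letter is 'w' add -ani; stems whose second-to-last letter is 'b' or 'f' delete the last vowel and add -us; stems whose second-to-last letter is 'g' or 'l' delete the last vowel and add -uv.
So gokosutn → zugokosutn.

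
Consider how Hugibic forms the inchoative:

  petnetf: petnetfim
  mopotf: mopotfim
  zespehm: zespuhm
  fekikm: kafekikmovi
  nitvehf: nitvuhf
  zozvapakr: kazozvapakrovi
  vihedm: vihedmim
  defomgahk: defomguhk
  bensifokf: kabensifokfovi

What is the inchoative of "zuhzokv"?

"zuhzokv" has second-to-last letter 'k'. The stems whose second-to-last letter is 'k' (fekikm → kafekikmovi, bensifokf → kabensifokfovi, zozvapakr → kazozvapakrovi) add ka- … -ovi around the stem.
So zuhzokv → kazuhzokvovi.

kazuhzokvovi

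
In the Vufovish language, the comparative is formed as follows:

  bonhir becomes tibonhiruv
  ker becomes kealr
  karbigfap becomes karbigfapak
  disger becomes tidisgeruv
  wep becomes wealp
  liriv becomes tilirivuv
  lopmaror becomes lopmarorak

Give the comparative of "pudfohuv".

pudfohuvak

"pudfohuv" has 3 vowels. The stems with 3 vowels (lopmaror → lopmarorak, karbigfap → karbigfapak) add -ak.
The other patterns: stems with 1 vowel insert -al- after the first vowel; stems with 2 vowels add ti- … -uv around the stem.
So pudfohuv → pudfohuvak.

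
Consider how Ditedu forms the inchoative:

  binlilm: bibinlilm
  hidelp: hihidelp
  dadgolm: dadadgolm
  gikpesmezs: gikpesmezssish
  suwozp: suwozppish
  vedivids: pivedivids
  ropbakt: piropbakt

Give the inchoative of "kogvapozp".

kogvapozppish

hidelp and suwozp both end in -p yet inflect differently (hihidelp, suwozppish), so the final letter is not what conditions the rule; the second-to-last letter is.
"kogvapozp" has second-to-last letter 'z'. The stems whose second-to-last letter is 'z' (gikpesmezs → gikpesmezssish, suwozp → suwozppish) double the final consonant and add -ish.
The other patterns: stems whose second-to-last letter is 'l' repeat the first consonant+vowel as a prefix; stems whose second-to-last letter is 'd' or 'k' add the prefix pi-.
So kogvapozp → kogvapozppish.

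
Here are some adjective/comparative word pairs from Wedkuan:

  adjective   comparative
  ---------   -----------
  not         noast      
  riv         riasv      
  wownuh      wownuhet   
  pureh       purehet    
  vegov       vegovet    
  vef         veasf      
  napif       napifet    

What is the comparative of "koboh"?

"koboh" has 2 vowels. The stems with 2 vowels (wownuh → wownuhet, vegov → vegovet, napif → napifet) add -et.
So koboh → kobohet.

kobohet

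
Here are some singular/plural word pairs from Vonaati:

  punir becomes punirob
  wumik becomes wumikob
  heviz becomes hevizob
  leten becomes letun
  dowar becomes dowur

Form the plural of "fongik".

punir and dowar both end in -r yet inflect differently (punirob, dowur), so the final letter is not what conditions the rule; the last vowel is.
"fongik" has last vowel 'i'. The stems whose last vowel is 'i' (punir → punirob, wumik → wumikob, heviz → hevizob) add -ob.
The other pattern: stems whose last vowel is 'a' or 'e' change the last vowel to 'u'.
So fongik → fongikob.

fongikob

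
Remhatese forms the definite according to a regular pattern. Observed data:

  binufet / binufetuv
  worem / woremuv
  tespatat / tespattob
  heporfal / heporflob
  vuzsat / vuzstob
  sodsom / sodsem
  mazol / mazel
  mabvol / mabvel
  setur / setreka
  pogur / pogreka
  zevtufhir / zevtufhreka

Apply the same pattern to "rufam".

"rufam" has last vowel 'a'. The stems whose last vowel is 'a' (tespatat → tespattob, heporfal → heporflob, vuzsat → vuzstob) delete the last vowel and add -ob.
So rufam → rufmob.

rufmob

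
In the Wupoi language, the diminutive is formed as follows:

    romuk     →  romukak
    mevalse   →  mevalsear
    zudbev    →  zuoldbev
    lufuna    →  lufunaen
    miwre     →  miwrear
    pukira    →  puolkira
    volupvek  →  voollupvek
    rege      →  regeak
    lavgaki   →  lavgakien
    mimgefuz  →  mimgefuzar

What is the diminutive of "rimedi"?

mevalse and rege both end in -e yet inflect differently (mevalsear, regeak), so the final letter is not what conditions the rule; the first letter is.
"rimedi" begins with r-. The stems beginning with r- (rege → regeak, romuk → romukak) add -ak.
The other patterns: stems beginning with l- add -en; stems beginning with m- add -ar; stems beginning with p-, v- or z- insert -ol- after the first vowel.
So rimedi → rimediak.

rimediak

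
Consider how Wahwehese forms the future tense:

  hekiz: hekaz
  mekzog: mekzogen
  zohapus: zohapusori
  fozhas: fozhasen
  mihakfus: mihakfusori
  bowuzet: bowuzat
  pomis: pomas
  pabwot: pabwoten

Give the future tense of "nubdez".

"nubdez" has last vowel 'e'. The one such stem in the data (bowuzet → bowuzat) changes the last vowel to 'a' (as do hekiz, pomis), so the same rule applies.
So nubdez → nubdaz.

nubdaz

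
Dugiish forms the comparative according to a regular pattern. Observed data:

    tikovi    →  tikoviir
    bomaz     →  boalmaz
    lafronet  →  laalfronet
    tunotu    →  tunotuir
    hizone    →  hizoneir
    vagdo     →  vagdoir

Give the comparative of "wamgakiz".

hizone and lafronet both have last vowel 'e' yet inflect differently (hizoneir, laalfronet), so the last vowel is not what conditions the rule; whether the stem ends in a vowel or a consonant is.
"wamgakiz" ends in a consonant. The stems ending in a consonant (lafronet → laalfronet, bomaz → boalmaz) insert -al- after the first vowel.
So wamgakiz → waalmgakiz.

waalmgakiz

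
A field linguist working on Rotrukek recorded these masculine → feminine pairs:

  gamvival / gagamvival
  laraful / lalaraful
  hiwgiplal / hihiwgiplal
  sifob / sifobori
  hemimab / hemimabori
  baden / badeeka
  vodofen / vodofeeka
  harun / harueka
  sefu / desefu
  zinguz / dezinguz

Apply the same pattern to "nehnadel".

nenehnadel

gamvival and hemimab both have last vowel 'a' yet inflect differently (gagamvival, hemimabori), so the last vowel is not what conditions the rule; the final letter is.
"nehnadel" ends in -l. The stems ending in -l (gamvival → gagamvival, laraful → lalaraful, hiwgiplal → hihiwgiplal) repeat the first consonant+vowel as a prefix.
The other patterns: stems ending in -b add -ori; stems ending in -n drop the final letter and add -eka; stems ending in -u or -z add the prefix de-.
So nehnadel → nenehnadel.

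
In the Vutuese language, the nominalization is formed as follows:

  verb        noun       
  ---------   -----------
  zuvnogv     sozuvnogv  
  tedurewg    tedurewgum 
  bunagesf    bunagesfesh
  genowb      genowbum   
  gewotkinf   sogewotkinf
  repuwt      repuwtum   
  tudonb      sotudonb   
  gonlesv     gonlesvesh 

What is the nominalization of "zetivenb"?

"zetivenb" has second-to-last letter 'n'. The stems whose second-to-last letter is 'n' (tudonb → sotudonb, gewotkinf → sogewotkinf) add the prefix so-.
The other patterns: stems whose second-to-last letter is 's' add -esh; stems whose second-to-last letter is 'w' add -um.
So zetivenb → sozetivenb.

sozetivenb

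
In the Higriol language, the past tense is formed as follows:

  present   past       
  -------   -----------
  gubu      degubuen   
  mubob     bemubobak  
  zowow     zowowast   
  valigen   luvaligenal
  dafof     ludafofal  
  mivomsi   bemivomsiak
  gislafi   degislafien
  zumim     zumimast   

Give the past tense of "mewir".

mivomsi and gislafi both end in -i yet inflect differently (bemivomsiak, degislafien), so the final letter is not what conditions the rule; the first letter is.
"mewir" begins with m-. The stems beginning with m- (mubob → bemubobak, mivomsi → bemivomsiak) add be- … -ak around the stem.
So mewir → bemewirak.

bemewirak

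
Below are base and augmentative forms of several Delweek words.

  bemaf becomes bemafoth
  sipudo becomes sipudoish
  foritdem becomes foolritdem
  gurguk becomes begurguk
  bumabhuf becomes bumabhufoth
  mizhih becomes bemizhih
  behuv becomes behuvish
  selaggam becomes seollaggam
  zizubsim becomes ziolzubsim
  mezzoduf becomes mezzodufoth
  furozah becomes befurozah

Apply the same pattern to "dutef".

mezzoduf and gurguk both have last vowel 'u' yet inflect differently (mezzodufoth, begurguk), so the last vowel is not what conditions the rule; the final letter is.
"dutef" ends in -f. The stems ending in -f (bemaf → bemafoth, mezzoduf → mezzodufoth, bumabhuf → bumabhufoth) add -oth.
The other patterns: stems ending in -h or -k add the prefix be-; stems ending in -m insert -ol- after the first vowel; stems ending in -o or -v add -ish.
So dutef → dutefoth.

dutefoth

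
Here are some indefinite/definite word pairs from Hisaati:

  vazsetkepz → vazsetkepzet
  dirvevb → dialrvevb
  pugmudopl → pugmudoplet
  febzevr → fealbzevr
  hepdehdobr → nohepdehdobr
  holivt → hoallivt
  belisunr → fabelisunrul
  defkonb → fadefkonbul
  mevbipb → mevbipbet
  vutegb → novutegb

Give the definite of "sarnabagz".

mevbipb and defkonb both end in -b yet inflect differently (mevbipbet, fadefkonbul), so the final letter is not what conditions the rule; the second-to-last letter is.
"sarnabagz" has second-to-last letter 'g'. The one such stem in the data (vutegb → novutegb) adds the prefix no-, so the same rule applies.
So sarnabagz → nosarnabagz.

nosarnabagz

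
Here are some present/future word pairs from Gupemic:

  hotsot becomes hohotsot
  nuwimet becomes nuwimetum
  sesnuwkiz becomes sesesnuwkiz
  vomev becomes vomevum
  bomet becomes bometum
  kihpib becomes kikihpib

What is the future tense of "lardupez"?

nuwimet and hotsot both end in -t yet inflect differently (nuwimetum, hohotsot), so the final letter is not what conditions the rule; the last vowel is.
"lardupez" has last vowel 'e'. The stems whose last vowel is 'e' (vomev → vomevum, nuwimet → nuwimetum, bomet → bometum) add -um.
So lardupez → lardupezum.

lardupezum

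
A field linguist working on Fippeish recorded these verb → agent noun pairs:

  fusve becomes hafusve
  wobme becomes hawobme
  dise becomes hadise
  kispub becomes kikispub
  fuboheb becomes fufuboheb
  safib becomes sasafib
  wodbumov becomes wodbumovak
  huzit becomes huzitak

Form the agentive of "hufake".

hahufake

fusve and fuboheb both have last vowel 'e' yet inflect differently (hafusve, fufuboheb), so the last vowel is not what conditions the rule; the final letter is.
"hufake" ends in -e. The stems ending in -e (fusve → hafusve, wobme → hawobme, dise → hadise) add the prefix ha-.
The other patterns: stems ending in -b repeat the first consonant+vowel as a prefix; stems ending in -t or -v add -ak.
So hufake → hahufake.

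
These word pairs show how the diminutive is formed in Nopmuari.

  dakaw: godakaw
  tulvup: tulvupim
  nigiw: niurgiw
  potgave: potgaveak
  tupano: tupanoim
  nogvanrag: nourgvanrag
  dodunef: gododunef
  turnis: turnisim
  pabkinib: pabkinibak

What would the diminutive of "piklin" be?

nigiw and dakaw both end in -w yet inflect differently (niurgiw, godakaw), so the final letter is not what conditions the rule; the first letter is.
"piklin" begins with p-. The stems beginning with p- (potgave → potgaveak, pabkinib → pabkinibak) add -ak.
The other patterns: stems beginning with t- add -im; stems beginning with n- insert -ur- after the first vowel; stems beginning with d- add the prefix go-.
So piklin → piklinak.

piklinak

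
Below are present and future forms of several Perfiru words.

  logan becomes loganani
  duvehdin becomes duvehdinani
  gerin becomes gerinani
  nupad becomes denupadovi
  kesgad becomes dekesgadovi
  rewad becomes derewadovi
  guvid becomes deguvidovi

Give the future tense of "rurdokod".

derurdokodovi

logan and nupad both have last vowel 'a' yet inflect differently (loganani, denupadovi), so the last vowel is not what conditions the rule; the final letter is.
"rurdokod" ends in -d. The stems ending in -d (nupad → denupadovi, kesgad → dekesgadovi, rewad → derewadovi) add de- … -ovi around the stem.
So rurdokod → derurdokodovi.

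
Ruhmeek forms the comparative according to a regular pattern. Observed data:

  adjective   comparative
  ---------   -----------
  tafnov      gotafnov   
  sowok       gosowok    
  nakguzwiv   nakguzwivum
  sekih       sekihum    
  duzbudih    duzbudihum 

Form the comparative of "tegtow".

gotegtow

"tegtow" has last vowel 'o'. The stems whose last vowel is 'o' (tafnov → gotafnov, sowok → gosowok) add the prefix go-.
So tegtow → gotegtow.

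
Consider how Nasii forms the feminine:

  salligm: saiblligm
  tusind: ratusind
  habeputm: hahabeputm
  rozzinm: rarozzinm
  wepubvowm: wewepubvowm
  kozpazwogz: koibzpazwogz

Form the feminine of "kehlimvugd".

keibhlimvugd

salligm and rozzinm both end in -m yet inflect differently (saiblligm, rarozzinm), so the final letter is not what conditions the rule; the second-to-last letter is.
"kehlimvugd" has second-to-last letter 'g'. The stems whose second-to-last letter is 'g' (salligm → saiblligm, kozpazwogz → koibzpazwogz) insert -ib- after the first vowel.
The other patterns: stems whose second-to-last letter is 'n' add the prefix ra-; stems whose second-to-last letter is 't' or 'w' repeat the first consonant+vowel as a prefix.
So kehlimvugd → keibhlimvugd.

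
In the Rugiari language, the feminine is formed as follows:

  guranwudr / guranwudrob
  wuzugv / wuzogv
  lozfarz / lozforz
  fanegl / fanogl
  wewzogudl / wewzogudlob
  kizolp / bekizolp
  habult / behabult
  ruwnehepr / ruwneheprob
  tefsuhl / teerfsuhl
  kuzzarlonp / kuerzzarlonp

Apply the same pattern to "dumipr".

wewzogudl and tefsuhl both end in -l yet inflect differently (wewzogudlob, teerfsuhl), so the final letter is not what conditions the rule; the second-to-last letter is.
"dumipr" has second-to-last letter 'p'. The one such stem in the data (ruwnehepr → ruwneheprob) adds -ob, so the same rule applies.
The other patterns: stems whose second-to-last letter is 'h' or 'n' insert -er- after the first vowel; stems whose second-to-last letter is 'g' or 'r' change the last vowel to 'o'; stems whose second-to-last letter is 'l' add the prefix be-.
So dumipr → dumiprob.

dumiprob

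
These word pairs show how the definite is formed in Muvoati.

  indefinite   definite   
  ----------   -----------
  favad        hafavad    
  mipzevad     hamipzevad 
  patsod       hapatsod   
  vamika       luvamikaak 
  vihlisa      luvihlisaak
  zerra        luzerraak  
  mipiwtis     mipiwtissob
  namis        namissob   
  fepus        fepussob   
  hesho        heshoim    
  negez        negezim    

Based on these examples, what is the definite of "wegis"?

wegissob

favad and vamika both have last vowel 'a' yet inflect differently (hafavad, luvamikaak), so the last vowel is not what conditions the rule; the final letter is.
"wegis" ends in -s. The stems ending in -s (mipiwtis → mipiwtissob, namis → namissob, fepus → fepussob) double the final consonant and add -ob.
The other patterns: stems ending in -d add the prefix ha-; stems ending in -a add lu- … -ak around the stem; stems ending in -o or -z add -im.
So wegis → wegissob.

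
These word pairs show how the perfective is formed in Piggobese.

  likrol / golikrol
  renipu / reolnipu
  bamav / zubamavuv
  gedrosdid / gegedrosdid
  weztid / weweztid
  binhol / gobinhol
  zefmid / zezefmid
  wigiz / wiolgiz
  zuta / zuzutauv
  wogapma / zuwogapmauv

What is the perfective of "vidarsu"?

violdarsu

zefmid and wigiz both have last vowel 'i' yet inflect differently (zezefmid, wiolgiz), so the last vowel is not what conditions the rule; the final letter is.
"vidarsu" ends in -u. The one such stem in the data (renipu → reolnipu) inserts -ol- after the first vowel (as does wigiz), so the same rule applies.
The other patterns: stems ending in -d repeat the first consonant+vowel as a prefix; stems ending in -a or -v add zu- … -uv around the stem; stems ending in -l add the prefix go-.
So vidarsu → violdarsu.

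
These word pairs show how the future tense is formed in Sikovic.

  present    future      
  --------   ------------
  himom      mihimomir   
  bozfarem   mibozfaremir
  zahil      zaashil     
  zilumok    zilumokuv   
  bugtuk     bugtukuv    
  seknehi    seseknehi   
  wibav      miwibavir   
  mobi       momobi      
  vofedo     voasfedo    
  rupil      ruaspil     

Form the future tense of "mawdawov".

mimawdawovir

himom and zilumok both have last vowel 'o' yet inflect differently (mihimomir, zilumokuv), so the last vowel is not what conditions the rule; the final letter is.
"mawdawov" ends in -v. The one such stem in the data (wibav → miwibavir) adds mi- … -ir around the stem, so the same rule applies.
The other patterns: stems ending in -i repeat the first consonant+vowel as a prefix; stems ending in -k add -uv; stems ending in -l or -o insert -as- after the first vowel.
So mawdawov → mimawdawovir.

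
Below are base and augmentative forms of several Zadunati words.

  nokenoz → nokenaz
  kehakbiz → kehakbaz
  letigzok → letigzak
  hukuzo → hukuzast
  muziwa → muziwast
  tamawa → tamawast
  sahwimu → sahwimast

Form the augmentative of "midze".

nokenoz and hukuzo both have last vowel 'o' yet inflect differently (nokenaz, hukuzast), so the last vowel is not what conditions the rule; whether the stem ends in a vowel or a consonant is.
"midze" ends in a vowel. The stems ending in a vowel (hukuzo → hukuzast, muziwa → muziwast, tamawa → tamawast) drop the final letter and add -ast.
So midze → midzast.

midzast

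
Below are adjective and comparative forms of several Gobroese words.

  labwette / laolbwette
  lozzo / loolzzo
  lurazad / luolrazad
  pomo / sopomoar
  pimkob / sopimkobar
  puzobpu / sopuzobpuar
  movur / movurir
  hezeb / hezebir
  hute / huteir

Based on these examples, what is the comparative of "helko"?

helkoir

lozzo and pomo both end in -o yet inflect differently (loolzzo, sopomoar), so the final letter is not what conditions the rule; the first letter is.
"helko" begins with h-. The stems beginning with h- (hezeb → hezebir, hute → huteir) add -ir.
The other patterns: stems beginning with l- insert -ol- after the first vowel; stems beginning with p- add so- … -ar around the stem.
So helko → helkoir.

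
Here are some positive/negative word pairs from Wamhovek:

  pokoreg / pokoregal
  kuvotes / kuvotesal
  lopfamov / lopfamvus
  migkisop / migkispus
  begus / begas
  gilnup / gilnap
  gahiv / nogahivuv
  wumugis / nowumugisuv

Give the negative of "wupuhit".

nowupuhituv

"wupuhit" has last vowel 'i'. The stems whose last vowel is 'i' (gahiv → nogahivuv, wumugis → nowumugisuv) add no- … -uv around the stem.
The other patterns: stems whose last vowel is 'e' add -al; stems whose last vowel is 'o' delete the last vowel and add -us; stems whose last vowel is 'u' change the last vowel to 'a'.
So wupuhit → nowupuhituv.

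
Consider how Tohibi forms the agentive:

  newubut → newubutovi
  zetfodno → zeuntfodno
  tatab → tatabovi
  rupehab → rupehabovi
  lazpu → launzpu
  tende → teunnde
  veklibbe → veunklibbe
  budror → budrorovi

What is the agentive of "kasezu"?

kaunsezu

"kasezu" ends in a vowel. The stems ending in a vowel (veklibbe → veunklibbe, lazpu → launzpu, zetfodno → zeuntfodno) insert -un- after the first vowel.
So kasezu → kaunsezu.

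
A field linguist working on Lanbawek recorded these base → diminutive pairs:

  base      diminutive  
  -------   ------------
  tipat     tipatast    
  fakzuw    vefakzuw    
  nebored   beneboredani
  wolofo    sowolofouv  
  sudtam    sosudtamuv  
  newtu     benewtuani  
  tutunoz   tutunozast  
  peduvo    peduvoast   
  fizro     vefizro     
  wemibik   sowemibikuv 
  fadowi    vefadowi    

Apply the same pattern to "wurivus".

sowurivusuv

"wurivus" begins with w-. The stems beginning with w- (wolofo → sowolofouv, wemibik → sowemibikuv) add so- … -uv around the stem.
So wurivus → sowurivusuv.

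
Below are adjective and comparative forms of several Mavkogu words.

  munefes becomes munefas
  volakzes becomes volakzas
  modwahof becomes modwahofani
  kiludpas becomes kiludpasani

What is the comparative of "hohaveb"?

hohavab

"hohaveb" has last vowel 'e'. The stems whose last vowel is 'e' (munefes → munefas, volakzes → volakzas) change the last vowel to 'a'.
The other pattern: stems whose last vowel is 'a' or 'o' add -ani.
So hohaveb → hohavab.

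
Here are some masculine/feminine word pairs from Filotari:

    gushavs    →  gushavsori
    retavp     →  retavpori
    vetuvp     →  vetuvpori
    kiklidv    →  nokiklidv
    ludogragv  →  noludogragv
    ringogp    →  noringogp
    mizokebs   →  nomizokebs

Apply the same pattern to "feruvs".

feruvsori

"feruvs" has second-to-last letter 'v'. The stems whose second-to-last letter is 'v' (gushavs → gushavsori, retavp → retavpori, vetuvp → vetuvpori) add -ori.
The other pattern: stems whose second-to-last letter is 'b', 'd' or 'g' add the prefix no-.
So feruvs → feruvsori.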